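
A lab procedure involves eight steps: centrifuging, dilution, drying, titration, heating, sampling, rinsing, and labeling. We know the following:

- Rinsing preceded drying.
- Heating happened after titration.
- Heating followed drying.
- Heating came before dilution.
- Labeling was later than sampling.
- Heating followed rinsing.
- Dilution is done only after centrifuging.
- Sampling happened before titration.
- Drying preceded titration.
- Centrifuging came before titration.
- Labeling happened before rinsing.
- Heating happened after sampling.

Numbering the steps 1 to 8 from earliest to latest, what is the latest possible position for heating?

7

Heating must come before dilution — 1 step forced after it.
Everything else can be placed before heating in some valid order, so heating can sit as late as position 8 − 1 = 7.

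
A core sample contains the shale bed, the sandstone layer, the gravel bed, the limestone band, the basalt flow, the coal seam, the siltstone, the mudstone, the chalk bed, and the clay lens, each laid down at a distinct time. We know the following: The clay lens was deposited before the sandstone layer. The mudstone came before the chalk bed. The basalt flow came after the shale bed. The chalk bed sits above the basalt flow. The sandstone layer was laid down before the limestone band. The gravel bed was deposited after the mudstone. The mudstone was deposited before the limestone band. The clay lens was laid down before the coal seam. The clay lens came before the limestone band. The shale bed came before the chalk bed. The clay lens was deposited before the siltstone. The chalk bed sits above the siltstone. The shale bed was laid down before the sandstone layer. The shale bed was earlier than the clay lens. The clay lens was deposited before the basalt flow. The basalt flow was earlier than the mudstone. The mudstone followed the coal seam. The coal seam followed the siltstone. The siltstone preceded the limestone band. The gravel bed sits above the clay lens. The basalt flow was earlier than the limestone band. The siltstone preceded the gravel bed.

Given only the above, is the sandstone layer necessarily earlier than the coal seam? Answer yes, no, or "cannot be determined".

cannot be determined

No chain of stated constraints runs from the sandstone layer to the coal seam, and none runs from the coal seam to the sandstone layer either.
So the relative order of the sandstone layer and the coal seam is not fixed by the given facts.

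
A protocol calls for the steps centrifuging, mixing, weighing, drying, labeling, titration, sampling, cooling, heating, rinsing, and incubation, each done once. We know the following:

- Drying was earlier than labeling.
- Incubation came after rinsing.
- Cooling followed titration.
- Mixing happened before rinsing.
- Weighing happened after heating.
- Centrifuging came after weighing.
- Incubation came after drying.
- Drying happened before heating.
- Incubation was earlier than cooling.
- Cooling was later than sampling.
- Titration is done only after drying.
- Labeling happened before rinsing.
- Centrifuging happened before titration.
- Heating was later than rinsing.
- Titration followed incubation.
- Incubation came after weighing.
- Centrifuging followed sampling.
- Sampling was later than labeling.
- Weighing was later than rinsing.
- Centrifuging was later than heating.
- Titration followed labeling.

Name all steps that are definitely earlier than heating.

Directly stated before heating: drying and rinsing.
Labeling reaches heating via labeling → rinsing → heating.
Mixing reaches heating via mixing → rinsing → heating.

drying, labeling, mixing, rinsing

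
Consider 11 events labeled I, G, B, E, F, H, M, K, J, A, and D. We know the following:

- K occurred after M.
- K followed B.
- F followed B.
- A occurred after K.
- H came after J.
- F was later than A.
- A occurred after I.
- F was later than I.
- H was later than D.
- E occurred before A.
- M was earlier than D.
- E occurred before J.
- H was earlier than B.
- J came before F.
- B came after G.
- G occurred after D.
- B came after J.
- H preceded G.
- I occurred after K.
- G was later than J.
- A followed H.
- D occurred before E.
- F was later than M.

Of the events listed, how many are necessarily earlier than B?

6

Directly stated before B: G, H, and J.
D reaches B via D → G → B.
E reaches B via E → J → B.
M reaches B via M → D → G → B.
No chain forces I (or any of the others) ahead of B.
That's D, E, G, H, J, and M — 6 in all.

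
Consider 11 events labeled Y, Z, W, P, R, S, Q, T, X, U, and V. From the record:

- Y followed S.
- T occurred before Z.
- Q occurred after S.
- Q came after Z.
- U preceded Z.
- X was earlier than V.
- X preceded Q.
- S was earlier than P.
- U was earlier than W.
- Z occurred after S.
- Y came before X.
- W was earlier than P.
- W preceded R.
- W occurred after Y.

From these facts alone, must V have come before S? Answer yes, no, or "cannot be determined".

Tracing the constraints gives S → Y → X → V, so S must come before V.
That means V cannot be before S.

no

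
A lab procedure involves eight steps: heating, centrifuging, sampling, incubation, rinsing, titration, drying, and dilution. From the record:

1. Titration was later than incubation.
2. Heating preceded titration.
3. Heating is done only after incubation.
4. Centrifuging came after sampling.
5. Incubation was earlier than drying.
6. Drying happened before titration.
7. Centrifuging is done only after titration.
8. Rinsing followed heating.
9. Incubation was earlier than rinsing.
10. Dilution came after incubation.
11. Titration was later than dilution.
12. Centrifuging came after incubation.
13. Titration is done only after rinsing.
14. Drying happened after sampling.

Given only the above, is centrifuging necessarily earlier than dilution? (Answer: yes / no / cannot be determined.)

Tracing the constraints gives dilution → titration → centrifuging, so dilution must come before centrifuging.
That means centrifuging cannot be before dilution.

no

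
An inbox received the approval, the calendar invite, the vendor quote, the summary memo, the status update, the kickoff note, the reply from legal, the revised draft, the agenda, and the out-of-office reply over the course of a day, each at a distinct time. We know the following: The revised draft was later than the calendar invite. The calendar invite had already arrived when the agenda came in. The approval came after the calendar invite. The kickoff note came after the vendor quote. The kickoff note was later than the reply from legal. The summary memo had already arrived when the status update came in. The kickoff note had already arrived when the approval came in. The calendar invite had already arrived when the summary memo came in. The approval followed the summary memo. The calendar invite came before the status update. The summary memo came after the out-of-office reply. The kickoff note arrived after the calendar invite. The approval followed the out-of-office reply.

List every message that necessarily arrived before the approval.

Directly stated before the approval: the calendar invite, the kickoff note, the out-of-office reply, and the summary memo.
The reply from legal reaches the approval via the reply from legal → the kickoff note → the approval.
The vendor quote reaches the approval via the vendor quote → the kickoff note → the approval.
No chain forces the status update (or any of the others) ahead of the approval.

the calendar invite, the kickoff note, the out-of-office reply, the reply from legal, the summary memo, the vendor quote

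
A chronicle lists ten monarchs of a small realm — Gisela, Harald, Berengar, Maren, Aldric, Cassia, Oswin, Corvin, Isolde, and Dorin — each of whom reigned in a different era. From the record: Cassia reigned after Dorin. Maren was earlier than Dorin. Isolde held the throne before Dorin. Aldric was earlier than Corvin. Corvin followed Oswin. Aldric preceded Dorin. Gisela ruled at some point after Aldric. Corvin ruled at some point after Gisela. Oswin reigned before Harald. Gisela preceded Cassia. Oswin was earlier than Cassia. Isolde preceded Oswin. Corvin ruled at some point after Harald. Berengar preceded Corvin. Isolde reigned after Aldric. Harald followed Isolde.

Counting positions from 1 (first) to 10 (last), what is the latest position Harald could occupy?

9

Harald must come before Corvin — 1 ruler forced after them.
Everything else can be placed before Harald in some valid order, so Harald can sit as late as position 10 − 1 = 9.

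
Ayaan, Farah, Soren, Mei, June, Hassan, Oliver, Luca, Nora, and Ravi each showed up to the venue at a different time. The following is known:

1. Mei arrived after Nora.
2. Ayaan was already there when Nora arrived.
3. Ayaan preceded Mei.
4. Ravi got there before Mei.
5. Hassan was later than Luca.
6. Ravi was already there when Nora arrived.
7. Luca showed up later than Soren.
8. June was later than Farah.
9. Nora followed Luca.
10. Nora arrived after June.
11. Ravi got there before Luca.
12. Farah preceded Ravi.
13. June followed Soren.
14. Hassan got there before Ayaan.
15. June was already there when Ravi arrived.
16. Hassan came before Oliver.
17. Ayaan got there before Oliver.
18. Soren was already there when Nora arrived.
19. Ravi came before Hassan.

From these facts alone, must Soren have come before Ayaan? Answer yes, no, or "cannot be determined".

Chain the constraints: Soren → Luca → Hassan → Ayaan. Each link is directly stated, so Soren comes before Ayaan.

yes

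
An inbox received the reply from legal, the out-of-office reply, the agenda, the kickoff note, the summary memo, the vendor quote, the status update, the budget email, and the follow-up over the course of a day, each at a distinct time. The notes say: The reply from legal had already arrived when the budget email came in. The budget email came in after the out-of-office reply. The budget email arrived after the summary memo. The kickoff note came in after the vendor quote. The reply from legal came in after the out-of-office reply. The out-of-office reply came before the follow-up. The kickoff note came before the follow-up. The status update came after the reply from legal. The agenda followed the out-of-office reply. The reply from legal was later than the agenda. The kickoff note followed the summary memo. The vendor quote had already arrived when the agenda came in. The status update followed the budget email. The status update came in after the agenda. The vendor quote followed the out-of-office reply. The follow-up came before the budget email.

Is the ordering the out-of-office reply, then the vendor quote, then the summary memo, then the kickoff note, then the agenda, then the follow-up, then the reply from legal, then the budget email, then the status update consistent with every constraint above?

Check each stated constraint against the proposed order — e.g. the out-of-office reply is ahead of the reply from legal; the out-of-office reply is ahead of the budget email. Every pair is in the required order; nothing is violated.

yes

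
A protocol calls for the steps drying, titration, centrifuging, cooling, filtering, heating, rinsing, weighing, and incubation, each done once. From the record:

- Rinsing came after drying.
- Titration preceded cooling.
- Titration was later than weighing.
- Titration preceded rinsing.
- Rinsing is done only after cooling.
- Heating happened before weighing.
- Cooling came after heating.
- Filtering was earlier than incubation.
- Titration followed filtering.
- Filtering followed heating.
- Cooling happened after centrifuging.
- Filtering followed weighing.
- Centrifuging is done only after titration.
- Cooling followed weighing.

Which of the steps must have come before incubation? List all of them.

Directly stated before incubation: filtering.
Heating reaches incubation via heating → filtering → incubation.
Weighing reaches incubation via weighing → filtering → incubation.

filtering, heating, weighing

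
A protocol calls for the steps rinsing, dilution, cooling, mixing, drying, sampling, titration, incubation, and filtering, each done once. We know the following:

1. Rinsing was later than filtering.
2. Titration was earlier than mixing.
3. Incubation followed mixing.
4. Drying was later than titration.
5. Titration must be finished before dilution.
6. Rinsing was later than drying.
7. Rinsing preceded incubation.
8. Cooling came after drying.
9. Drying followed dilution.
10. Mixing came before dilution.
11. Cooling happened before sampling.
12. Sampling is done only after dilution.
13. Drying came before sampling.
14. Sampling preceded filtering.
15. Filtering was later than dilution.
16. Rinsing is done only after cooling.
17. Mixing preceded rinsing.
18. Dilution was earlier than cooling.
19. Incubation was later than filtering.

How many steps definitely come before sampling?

Directly stated before sampling: cooling, dilution, and drying.
Mixing reaches sampling via mixing → dilution → sampling.
Titration reaches sampling via titration → dilution → sampling.
No chain forces rinsing (or any of the others) ahead of sampling.
That's cooling, dilution, drying, mixing, and titration — 5 in all.

5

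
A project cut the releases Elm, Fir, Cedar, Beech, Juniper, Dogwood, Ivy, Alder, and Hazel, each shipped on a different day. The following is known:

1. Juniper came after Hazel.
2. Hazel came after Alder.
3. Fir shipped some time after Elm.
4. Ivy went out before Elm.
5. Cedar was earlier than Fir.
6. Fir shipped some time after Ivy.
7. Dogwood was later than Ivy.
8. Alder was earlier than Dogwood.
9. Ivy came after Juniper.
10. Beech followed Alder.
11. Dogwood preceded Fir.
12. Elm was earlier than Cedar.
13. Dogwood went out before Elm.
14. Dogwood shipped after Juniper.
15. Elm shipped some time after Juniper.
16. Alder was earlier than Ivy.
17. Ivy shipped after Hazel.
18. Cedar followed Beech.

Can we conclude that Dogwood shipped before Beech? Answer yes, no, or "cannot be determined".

cannot be determined

No chain of stated constraints runs from Dogwood to Beech, and none runs from Beech to Dogwood either.
So the relative order of Dogwood and Beech is not fixed by the given facts.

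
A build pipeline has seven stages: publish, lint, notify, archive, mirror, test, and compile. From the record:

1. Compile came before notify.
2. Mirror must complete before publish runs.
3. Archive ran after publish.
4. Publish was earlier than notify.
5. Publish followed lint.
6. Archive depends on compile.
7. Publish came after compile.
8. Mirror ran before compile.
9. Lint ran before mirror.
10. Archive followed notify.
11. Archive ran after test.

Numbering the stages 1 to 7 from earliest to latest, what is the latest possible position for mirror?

Mirror must come before archive, compile, notify, and publish — 4 stages forced after it.
Everything else can be placed before mirror in some valid order, so mirror can sit as late as position 7 − 4 = 3.

3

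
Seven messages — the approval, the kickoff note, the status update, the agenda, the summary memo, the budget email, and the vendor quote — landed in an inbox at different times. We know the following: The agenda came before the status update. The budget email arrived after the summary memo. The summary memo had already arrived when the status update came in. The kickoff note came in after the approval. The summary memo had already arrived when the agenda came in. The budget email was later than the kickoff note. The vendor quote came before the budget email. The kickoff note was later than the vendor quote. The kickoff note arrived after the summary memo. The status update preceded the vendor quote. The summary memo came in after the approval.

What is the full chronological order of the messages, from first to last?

The constraints fix every adjacent pair, so only one ordering works:
the approval → the summary memo → the agenda → the status update → the vendor quote → the kickoff note → the budget email.

the approval, the summary memo, the agenda, the status update, the vendor quote, the kickoff note, the budget email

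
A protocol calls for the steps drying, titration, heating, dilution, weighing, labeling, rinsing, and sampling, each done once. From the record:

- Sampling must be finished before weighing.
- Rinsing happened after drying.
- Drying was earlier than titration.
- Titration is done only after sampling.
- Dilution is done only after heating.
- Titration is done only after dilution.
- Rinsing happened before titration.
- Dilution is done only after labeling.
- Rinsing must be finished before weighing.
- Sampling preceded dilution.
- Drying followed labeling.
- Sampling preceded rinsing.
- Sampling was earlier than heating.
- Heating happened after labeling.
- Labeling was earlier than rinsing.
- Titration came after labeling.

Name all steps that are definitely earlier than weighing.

drying, labeling, rinsing, sampling

Directly stated before weighing: rinsing and sampling.
Drying reaches weighing via drying → rinsing → weighing.
Labeling reaches weighing via labeling → rinsing → weighing.
No chain forces heating (or any of the others) ahead of weighing.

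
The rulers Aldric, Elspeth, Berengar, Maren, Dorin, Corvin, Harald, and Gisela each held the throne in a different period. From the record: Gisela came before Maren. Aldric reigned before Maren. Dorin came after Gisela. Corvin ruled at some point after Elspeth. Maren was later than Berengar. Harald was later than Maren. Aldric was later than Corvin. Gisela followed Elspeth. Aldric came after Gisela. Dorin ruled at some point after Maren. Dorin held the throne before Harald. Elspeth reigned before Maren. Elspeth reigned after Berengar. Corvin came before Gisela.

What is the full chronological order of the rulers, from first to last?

The constraints fix every adjacent pair, so only one ordering works:
Berengar → Elspeth → Corvin → Gisela → Aldric → Maren → Dorin → Harald.

Berengar, Elspeth, Corvin, Gisela, Aldric, Maren, Dorin, Harald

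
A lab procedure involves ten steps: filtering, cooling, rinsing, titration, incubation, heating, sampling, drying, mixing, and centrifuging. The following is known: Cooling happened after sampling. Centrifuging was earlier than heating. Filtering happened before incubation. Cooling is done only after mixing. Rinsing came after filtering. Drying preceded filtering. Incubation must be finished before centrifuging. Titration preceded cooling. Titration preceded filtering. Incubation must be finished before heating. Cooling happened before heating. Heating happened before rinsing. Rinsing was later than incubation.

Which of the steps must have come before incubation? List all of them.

drying, filtering, titration

Directly stated before incubation: filtering.
Drying reaches incubation via drying → filtering → incubation.
Titration reaches incubation via titration → filtering → incubation.
No chain forces centrifuging (or any of the others) ahead of incubation.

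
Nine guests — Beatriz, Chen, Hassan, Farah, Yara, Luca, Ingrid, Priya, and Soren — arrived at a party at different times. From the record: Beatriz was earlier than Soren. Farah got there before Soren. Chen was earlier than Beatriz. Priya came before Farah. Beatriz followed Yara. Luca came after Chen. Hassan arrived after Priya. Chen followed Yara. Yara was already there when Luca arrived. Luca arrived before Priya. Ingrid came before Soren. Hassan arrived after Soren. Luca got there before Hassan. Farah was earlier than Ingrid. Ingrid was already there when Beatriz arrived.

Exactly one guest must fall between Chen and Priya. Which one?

Luca

Tracing the constraints gives Chen → Luca → Priya, so Luca sits after Chen and before Priya.
No other guest is forced both after Chen and before Priya.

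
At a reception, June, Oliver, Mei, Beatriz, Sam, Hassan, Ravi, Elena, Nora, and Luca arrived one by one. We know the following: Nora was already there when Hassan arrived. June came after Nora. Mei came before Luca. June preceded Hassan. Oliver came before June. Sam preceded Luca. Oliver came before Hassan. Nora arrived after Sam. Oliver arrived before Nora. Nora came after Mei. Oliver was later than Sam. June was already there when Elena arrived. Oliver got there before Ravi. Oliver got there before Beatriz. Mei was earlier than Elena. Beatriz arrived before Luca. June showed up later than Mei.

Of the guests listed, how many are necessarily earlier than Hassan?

Directly stated before Hassan: June, Nora, and Oliver.
Mei reaches Hassan via Mei → Nora → Hassan.
Sam reaches Hassan via Sam → Nora → Hassan.
That's June, Mei, Nora, Oliver, and Sam — 5 in all.

5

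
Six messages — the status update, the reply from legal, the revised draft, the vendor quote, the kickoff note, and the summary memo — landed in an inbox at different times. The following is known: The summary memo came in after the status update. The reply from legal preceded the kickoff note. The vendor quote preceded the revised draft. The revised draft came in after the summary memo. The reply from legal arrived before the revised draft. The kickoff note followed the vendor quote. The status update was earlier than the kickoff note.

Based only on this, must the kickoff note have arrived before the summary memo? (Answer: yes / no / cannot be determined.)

No chain of stated constraints runs from the kickoff note to the summary memo, and none runs from the summary memo to the kickoff note either.
So the relative order of the kickoff note and the summary memo is not fixed by the given facts.

cannot be determined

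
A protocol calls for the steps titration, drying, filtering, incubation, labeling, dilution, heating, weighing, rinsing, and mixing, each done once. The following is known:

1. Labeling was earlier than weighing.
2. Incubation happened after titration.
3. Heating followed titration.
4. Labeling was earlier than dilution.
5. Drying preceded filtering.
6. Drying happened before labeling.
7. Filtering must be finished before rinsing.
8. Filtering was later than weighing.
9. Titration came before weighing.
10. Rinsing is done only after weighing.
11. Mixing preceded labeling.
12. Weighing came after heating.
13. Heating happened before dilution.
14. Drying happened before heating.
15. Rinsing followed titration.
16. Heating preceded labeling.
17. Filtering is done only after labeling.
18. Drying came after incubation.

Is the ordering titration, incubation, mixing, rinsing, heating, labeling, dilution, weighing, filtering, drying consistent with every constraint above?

The constraints require drying before labeling, but in the proposed sequence labeling appears ahead of drying. That one violation is enough.

no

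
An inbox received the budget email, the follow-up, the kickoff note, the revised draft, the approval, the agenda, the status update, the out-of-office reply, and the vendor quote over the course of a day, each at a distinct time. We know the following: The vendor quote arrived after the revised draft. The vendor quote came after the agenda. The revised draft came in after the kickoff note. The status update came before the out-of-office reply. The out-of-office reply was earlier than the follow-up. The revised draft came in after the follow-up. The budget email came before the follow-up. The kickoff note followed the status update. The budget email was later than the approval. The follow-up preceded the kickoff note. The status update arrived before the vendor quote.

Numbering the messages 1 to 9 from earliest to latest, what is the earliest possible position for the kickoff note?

The approval, the budget email, the follow-up, the out-of-office reply, and the status update must all come before the kickoff note — 5 forced predecessors.
Nothing else is forced ahead of the kickoff note, so its earliest slot is position 5 + 1 = 6.

6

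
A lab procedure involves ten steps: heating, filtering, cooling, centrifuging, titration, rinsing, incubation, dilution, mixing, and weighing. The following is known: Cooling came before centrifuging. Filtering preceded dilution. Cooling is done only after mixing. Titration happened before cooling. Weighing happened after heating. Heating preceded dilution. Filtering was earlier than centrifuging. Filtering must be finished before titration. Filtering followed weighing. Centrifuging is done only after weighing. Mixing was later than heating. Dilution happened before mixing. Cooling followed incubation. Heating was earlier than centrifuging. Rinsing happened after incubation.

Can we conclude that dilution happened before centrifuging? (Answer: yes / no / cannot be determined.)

Chain the constraints: dilution → mixing → cooling → centrifuging. Each link is directly stated, so dilution comes before centrifuging.

yes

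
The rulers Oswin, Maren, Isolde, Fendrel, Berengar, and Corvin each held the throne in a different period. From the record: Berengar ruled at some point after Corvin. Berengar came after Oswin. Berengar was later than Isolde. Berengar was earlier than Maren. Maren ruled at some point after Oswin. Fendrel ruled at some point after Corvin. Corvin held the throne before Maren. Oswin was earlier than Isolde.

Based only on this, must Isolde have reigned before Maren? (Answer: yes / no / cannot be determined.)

yes

Chain the constraints: Isolde → Berengar → Maren. Each link is directly stated, so Isolde comes before Maren.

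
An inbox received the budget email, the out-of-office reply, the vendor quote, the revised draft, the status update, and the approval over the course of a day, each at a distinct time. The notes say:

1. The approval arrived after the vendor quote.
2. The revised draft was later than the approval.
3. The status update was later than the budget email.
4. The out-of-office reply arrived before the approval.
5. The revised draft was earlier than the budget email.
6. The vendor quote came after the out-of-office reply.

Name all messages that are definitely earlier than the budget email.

Directly stated before the budget email: the revised draft.
The approval reaches the budget email via the approval → the revised draft → the budget email.
The out-of-office reply reaches the budget email via the out-of-office reply → the approval → the revised draft → the budget email.
The vendor quote reaches the budget email via the vendor quote → the approval → the revised draft → the budget email.

the approval, the out-of-office reply, the revised draft, the vendor quote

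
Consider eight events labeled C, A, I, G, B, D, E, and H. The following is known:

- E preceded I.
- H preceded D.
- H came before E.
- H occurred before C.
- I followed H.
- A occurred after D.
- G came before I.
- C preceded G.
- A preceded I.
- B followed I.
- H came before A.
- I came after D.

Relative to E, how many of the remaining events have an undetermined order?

4

Forced before E: H; forced after E: B and I.
That leaves A, C, D, and G with no forced order relative to E — 4.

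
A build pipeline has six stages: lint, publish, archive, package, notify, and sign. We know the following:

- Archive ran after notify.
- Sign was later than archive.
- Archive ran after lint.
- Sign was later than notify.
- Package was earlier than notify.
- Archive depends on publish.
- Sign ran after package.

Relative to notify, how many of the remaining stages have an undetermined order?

2

Forced before notify: package; forced after notify: archive and sign.
That leaves lint and publish with no forced order relative to notify — 2.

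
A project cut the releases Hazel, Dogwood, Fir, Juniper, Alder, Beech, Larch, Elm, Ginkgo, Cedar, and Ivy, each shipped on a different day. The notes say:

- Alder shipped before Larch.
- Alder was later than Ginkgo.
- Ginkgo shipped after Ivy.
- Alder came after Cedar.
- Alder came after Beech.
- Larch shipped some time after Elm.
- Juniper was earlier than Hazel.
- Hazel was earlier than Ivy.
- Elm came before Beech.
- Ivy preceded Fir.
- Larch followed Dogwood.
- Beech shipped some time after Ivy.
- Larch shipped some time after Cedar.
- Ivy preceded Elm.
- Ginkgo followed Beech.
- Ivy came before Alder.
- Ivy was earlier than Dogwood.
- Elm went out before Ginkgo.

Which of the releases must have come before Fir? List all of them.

Directly stated before Fir: Ivy.
Hazel reaches Fir via Hazel → Ivy → Fir.
Juniper reaches Fir via Juniper → Hazel → Ivy → Fir.
No chain forces Dogwood (or any of the others) ahead of Fir.

Hazel, Ivy, Juniper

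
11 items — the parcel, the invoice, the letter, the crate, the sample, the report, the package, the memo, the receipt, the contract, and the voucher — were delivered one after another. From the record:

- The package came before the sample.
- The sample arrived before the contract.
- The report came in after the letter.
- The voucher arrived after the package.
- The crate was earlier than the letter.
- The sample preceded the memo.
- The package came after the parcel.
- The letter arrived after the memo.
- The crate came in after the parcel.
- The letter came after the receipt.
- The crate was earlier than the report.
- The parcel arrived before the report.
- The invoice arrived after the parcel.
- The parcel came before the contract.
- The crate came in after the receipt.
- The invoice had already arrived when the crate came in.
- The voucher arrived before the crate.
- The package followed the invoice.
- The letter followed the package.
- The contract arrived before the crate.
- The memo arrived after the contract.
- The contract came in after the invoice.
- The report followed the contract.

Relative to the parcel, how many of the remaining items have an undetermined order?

1

Forced after the parcel: the contract, the crate, the invoice, the letter, the memo, the package, the report, the sample, and the voucher.
That leaves the receipt with no forced order relative to the parcel — 1.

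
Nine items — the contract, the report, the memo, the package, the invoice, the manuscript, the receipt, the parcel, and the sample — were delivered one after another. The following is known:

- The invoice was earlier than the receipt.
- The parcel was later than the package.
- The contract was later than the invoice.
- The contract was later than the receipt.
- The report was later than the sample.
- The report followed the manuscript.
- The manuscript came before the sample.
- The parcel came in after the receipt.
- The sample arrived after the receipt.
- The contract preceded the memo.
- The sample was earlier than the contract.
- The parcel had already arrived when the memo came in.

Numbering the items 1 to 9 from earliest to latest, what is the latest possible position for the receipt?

4

The receipt must come before the contract, the memo, the parcel, the report, and the sample — 5 items forced after it.
Everything else can be placed before the receipt in some valid order, so the receipt can sit as late as position 9 − 5 = 4.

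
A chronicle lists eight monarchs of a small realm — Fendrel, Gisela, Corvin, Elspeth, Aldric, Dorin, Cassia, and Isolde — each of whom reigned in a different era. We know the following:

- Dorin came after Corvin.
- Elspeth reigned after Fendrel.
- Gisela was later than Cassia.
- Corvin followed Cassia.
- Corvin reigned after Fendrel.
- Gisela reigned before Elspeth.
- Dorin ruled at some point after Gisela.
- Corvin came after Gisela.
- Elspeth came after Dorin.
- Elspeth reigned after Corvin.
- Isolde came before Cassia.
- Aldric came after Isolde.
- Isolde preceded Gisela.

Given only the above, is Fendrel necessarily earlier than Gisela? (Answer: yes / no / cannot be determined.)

cannot be determined

No chain of stated constraints runs from Fendrel to Gisela, and none runs from Gisela to Fendrel either.
So the relative order of Fendrel and Gisela is not fixed by the given facts.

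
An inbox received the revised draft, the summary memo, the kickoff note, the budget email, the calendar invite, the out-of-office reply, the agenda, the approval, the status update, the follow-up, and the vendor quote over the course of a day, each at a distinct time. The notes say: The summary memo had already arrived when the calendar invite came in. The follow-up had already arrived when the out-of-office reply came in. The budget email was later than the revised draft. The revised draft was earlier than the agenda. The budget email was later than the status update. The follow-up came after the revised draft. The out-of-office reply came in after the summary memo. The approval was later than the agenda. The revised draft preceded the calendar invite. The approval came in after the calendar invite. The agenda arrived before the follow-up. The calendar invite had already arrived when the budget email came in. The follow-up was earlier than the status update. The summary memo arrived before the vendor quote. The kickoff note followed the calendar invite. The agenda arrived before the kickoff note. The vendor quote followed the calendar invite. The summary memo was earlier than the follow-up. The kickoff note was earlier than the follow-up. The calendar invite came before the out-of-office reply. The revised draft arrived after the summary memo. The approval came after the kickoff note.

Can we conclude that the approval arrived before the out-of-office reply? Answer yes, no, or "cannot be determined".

cannot be determined

No chain of stated constraints runs from the approval to the out-of-office reply, and none runs from the out-of-office reply to the approval either.
So the relative order of the approval and the out-of-office reply is not fixed by the given facts.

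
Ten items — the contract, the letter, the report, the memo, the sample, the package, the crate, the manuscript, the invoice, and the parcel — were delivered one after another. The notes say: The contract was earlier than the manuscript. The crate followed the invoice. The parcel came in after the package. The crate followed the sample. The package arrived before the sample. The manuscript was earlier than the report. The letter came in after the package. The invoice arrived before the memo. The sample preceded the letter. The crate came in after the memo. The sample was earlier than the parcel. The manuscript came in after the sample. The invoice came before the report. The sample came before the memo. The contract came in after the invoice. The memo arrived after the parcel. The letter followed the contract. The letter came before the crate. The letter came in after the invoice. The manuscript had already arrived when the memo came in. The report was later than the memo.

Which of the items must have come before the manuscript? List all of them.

the contract, the invoice, the package, the sample

Directly stated before the manuscript: the contract and the sample.
The invoice reaches the manuscript via the invoice → the contract → the manuscript.
The package reaches the manuscript via the package → the sample → the manuscript.
No chain forces the memo (or any of the others) ahead of the manuscript.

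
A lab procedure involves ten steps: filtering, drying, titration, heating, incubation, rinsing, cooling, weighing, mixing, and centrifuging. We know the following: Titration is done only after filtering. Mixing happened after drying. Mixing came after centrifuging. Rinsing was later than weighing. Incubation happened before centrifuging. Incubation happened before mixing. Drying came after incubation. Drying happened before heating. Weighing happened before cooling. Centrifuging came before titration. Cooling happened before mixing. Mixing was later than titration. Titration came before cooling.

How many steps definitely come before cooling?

5

Directly stated before cooling: titration and weighing.
Centrifuging reaches cooling via centrifuging → titration → cooling.
Filtering reaches cooling via filtering → titration → cooling.
Incubation reaches cooling via incubation → centrifuging → titration → cooling.
That's centrifuging, filtering, incubation, titration, and weighing — 5 in all.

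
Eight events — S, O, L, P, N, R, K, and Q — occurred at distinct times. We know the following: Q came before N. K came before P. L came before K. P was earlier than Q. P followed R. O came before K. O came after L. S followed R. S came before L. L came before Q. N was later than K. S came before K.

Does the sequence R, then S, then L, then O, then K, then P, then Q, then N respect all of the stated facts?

yes

Check each stated constraint against the proposed order — e.g. L is ahead of Q; R is ahead of P. Every pair is in the required order; nothing is violated.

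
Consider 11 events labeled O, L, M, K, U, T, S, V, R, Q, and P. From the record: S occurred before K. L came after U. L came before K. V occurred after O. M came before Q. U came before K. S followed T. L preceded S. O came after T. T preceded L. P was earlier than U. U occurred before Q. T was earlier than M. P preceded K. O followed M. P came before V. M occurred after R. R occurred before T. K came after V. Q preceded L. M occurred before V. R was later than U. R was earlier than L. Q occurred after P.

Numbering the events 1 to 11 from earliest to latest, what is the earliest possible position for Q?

M, P, R, T, and U must all come before Q — 5 forced predecessors.
Nothing else is forced ahead of Q, so its earliest slot is position 5 + 1 = 6.

6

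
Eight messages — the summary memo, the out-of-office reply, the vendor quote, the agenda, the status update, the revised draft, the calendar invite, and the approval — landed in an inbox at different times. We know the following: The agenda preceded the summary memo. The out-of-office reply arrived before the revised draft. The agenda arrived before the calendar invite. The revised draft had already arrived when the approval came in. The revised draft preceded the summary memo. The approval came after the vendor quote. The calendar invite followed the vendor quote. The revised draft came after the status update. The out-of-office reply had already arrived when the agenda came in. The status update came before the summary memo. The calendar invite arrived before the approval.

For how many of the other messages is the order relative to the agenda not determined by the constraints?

3

Forced before the agenda: the out-of-office reply; forced after the agenda: the approval, the calendar invite, and the summary memo.
That leaves the revised draft, the status update, and the vendor quote with no forced order relative to the agenda — 3.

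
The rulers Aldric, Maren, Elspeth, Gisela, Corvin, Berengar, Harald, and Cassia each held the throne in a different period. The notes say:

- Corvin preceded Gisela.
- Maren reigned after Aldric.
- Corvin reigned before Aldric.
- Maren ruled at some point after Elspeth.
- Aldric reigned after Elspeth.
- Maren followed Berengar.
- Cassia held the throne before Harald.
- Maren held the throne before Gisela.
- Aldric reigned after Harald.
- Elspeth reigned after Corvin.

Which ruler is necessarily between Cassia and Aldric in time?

Tracing the constraints gives Cassia → Harald → Aldric, so Harald sits after Cassia and before Aldric.
No other ruler is forced both after Cassia and before Aldric.

Harald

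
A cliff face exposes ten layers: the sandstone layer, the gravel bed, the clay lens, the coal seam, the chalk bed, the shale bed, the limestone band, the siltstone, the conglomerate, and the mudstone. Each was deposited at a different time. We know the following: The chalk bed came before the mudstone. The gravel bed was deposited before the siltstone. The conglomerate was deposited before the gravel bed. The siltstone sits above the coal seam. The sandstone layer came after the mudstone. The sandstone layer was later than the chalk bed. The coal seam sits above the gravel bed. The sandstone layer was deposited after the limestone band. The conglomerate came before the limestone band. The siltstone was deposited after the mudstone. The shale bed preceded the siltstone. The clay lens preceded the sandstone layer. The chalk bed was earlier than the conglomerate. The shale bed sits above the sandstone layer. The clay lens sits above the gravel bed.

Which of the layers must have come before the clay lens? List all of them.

the chalk bed, the conglomerate, the gravel bed

Directly stated before the clay lens: the gravel bed.
The chalk bed reaches the clay lens via the chalk bed → the conglomerate → the gravel bed → the clay lens.
The conglomerate reaches the clay lens via the conglomerate → the gravel bed → the clay lens.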